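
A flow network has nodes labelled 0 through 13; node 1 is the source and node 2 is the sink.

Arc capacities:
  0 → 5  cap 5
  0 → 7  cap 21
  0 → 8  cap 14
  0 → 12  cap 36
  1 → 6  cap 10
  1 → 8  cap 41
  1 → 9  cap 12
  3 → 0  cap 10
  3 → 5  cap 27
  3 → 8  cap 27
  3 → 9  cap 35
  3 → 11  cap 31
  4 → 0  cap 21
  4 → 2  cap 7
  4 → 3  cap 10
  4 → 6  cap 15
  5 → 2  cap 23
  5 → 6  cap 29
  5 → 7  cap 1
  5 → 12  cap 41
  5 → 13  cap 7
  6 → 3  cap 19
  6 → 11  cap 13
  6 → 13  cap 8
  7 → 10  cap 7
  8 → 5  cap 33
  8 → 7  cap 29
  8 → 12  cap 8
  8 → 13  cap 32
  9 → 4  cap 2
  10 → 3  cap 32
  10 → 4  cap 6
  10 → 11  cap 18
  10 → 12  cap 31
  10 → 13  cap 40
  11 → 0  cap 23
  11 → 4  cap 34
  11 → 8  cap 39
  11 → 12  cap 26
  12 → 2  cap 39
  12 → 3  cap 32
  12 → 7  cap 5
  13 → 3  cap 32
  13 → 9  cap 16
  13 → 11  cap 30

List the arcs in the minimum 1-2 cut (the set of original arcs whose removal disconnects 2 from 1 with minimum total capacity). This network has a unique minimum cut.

Min-cut arcs: {(1,6), (1,8), (9,4)} (total capacity 53)

augment #1: 1→8→5→2 push 23
augment #2: 1→8→12→2 push 8
augment #3: 1→9→4→2 push 2
augment #4: 1→6→11→4→2 push 5
augment #5: 1→6→11→12→2 push 5
augment #6: 1→8→5→12→2 push 10
max flow = 53; residual-reachable set from 1 gives S-side
cut edges (S→T): {(1,6), (1,8), (9,4)} total cap 53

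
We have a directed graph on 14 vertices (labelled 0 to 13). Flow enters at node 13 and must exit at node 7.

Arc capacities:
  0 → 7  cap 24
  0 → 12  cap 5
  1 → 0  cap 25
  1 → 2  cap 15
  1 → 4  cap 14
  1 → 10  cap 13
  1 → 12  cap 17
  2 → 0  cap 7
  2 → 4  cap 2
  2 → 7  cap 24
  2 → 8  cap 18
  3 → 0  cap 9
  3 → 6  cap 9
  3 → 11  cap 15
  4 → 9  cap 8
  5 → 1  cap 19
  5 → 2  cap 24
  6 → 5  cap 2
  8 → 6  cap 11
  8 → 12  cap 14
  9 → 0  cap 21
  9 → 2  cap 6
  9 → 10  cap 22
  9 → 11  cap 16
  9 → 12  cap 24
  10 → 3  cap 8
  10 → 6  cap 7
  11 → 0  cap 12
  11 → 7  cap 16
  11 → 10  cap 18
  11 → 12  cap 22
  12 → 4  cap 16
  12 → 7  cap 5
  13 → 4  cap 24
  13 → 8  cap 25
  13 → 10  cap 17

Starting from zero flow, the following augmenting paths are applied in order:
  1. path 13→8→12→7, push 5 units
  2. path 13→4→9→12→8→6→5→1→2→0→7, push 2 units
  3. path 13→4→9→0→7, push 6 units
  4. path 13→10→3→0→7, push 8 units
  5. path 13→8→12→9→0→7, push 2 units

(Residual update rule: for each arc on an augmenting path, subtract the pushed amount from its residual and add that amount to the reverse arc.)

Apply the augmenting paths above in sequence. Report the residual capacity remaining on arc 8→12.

after path 1 (13→8→12→7, push 5): res(8,12)=9
after path 2 (13→4→9→12→8→6→5→1→2→0→7, push 2): res(8,12)=11
after path 3 (13→4→9→0→7, push 6): res(8,12)=11
after path 4 (13→10→3→0→7, push 8): res(8,12)=11
after path 5 (13→8→12→9→0→7, push 2): res(8,12)=9

Residual capacity of (8,12): 9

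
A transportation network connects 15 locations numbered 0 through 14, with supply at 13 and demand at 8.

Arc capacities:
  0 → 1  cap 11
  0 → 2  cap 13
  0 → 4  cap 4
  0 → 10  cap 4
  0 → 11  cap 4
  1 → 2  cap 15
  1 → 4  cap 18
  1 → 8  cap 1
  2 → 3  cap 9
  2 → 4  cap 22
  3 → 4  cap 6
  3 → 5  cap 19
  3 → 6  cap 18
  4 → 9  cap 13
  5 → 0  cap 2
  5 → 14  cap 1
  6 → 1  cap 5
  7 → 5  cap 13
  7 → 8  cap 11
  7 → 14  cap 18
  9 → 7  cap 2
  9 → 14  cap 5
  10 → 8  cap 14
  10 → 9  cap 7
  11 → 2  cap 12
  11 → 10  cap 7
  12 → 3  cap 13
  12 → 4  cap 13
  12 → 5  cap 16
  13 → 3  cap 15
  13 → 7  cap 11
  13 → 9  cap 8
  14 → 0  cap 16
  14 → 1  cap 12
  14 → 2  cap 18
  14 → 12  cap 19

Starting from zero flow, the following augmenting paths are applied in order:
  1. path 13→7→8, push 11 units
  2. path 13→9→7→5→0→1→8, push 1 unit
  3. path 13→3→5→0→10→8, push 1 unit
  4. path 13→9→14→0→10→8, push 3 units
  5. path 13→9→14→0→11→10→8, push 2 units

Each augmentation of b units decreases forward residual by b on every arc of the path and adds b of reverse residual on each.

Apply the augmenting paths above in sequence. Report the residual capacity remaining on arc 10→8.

Residual capacity of (10,8): 8

after path 1 (13→7→8, push 11): res(10,8)=14
after path 2 (13→9→7→5→0→1→8, push 1): res(10,8)=14
after path 3 (13→3→5→0→10→8, push 1): res(10,8)=13
after path 4 (13→9→14→0→10→8, push 3): res(10,8)=10
after path 5 (13→9→14→0→11→10→8, push 2): res(10,8)=8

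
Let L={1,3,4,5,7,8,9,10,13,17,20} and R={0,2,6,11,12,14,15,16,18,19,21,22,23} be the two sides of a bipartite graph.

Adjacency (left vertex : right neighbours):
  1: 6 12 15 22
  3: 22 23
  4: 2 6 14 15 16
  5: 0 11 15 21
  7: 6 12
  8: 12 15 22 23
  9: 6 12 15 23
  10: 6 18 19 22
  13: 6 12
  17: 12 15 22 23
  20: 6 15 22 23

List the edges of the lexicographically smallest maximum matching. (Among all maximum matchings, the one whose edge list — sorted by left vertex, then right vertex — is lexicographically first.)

Lex-smallest maximum matching: {(1,6), (3,22), (4,2), (5,0), (7,12), (8,15), (9,23), (10,18)}

|M| = 8 (so the lex-smallest maximum matching has 8 edges)
process left vertices in ascending order; for each, take the smallest-labelled available neighbour that still permits 8 edges overall, or leave it unmatched if none does
lex-smallest matching: {1-6, 3-22, 4-2, 5-0, 7-12, 8-15, 9-23, 10-18}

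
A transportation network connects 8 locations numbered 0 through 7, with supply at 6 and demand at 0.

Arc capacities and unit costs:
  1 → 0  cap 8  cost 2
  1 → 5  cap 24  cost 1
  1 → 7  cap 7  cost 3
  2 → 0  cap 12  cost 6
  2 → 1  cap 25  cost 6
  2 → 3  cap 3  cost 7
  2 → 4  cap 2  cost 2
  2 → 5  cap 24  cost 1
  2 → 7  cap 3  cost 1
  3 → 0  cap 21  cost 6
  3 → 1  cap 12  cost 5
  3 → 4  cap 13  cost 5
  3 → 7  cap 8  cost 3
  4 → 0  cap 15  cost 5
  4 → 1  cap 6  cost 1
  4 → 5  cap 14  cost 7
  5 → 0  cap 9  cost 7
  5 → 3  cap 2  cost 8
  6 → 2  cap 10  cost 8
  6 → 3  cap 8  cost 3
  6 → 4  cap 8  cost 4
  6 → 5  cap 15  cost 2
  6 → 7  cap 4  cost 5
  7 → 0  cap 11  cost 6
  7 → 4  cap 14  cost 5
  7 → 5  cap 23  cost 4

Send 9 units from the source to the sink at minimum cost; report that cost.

Minimum cost for 9 units: 69

shortest-cost path #1: 6→4→1→0 push 6 @ unit cost 7 (adds 42)
shortest-cost path #2: 6→3→0 push 3 @ unit cost 9 (adds 27)
total cost = 69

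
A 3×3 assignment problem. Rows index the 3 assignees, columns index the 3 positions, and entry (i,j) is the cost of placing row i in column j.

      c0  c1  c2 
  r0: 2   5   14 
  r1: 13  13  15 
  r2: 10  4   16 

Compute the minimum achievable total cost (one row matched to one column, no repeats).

optimal assignment: row0→col0 (cost 2), row1→col2 (cost 15), row2→col1 (cost 4)
total = 2 + 15 + 4 = 21

Minimum assignment cost: 21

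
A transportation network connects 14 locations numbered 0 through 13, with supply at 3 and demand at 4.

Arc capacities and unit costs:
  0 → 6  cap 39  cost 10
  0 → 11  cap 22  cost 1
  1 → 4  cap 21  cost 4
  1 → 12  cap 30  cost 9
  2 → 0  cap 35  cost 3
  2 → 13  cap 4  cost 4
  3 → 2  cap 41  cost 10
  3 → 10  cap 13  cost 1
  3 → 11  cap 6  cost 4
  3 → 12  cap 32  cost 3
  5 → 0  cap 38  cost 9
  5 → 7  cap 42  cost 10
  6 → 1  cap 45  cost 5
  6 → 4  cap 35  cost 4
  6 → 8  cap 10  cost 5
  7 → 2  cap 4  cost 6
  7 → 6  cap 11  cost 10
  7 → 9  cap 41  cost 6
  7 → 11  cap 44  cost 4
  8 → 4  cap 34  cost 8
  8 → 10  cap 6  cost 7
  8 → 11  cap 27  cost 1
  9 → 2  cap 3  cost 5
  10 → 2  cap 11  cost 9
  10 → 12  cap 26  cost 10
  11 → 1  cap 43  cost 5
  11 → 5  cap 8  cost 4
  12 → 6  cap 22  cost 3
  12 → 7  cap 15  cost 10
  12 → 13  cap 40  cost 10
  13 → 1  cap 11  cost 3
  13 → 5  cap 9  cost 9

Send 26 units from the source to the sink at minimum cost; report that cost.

Minimum cost for 26 units: 272

shortest-cost path #1: 3→12→6→4 push 22 @ unit cost 10 (adds 220)
shortest-cost path #2: 3→11→1→4 push 4 @ unit cost 13 (adds 52)
total cost = 272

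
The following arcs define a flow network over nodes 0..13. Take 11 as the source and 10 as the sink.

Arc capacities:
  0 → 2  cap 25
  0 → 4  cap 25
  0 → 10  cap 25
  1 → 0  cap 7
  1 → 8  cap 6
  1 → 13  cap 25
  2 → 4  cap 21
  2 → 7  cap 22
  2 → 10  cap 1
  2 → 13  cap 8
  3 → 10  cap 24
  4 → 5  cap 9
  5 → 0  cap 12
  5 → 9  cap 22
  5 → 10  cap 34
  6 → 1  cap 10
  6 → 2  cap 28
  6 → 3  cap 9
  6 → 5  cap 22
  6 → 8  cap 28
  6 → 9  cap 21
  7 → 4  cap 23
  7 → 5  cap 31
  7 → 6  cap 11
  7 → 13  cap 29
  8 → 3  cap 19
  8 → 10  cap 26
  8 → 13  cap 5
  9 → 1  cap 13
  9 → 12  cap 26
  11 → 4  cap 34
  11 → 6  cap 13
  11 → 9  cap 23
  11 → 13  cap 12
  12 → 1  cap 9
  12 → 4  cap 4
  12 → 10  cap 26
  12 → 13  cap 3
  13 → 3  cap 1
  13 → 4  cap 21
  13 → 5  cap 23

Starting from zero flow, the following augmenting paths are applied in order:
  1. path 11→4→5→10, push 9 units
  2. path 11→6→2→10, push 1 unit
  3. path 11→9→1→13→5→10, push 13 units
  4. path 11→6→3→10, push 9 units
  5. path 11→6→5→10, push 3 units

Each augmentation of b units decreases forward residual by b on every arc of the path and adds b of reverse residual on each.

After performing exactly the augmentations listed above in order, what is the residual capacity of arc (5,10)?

after path 1 (11→4→5→10, push 9): res(5,10)=25
after path 2 (11→6→2→10, push 1): res(5,10)=25
after path 3 (11→9→1→13→5→10, push 13): res(5,10)=12
after path 4 (11→6→3→10, push 9): res(5,10)=12
after path 5 (11→6→5→10, push 3): res(5,10)=9

Residual capacity of (5,10): 9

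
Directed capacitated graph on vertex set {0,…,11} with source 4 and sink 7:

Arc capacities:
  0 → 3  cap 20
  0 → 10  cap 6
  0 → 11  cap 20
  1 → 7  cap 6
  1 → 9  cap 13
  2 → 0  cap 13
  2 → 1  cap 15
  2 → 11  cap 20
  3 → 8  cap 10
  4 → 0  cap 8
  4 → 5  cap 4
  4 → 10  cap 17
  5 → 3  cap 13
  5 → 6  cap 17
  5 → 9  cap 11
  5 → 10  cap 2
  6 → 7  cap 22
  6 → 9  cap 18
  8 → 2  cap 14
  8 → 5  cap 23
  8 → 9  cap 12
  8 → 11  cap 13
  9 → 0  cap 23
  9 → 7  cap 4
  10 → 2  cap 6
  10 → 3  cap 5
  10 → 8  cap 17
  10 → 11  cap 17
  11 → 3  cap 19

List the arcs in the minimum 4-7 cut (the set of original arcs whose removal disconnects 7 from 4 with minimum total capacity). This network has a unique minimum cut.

Min-cut arcs: {(1,7), (5,6), (9,7)} (total capacity 27)

augment #1: 4→5→6→7 push 4
augment #2: 4→10→2→1→7 push 6
augment #3: 4→10→8→9→7 push 4
augment #4: 4→10→8→5→6→7 push 7
augment #5: 4→0→3→8→5→6→7 push 6
max flow = 27; residual-reachable set from 4 gives S-side
cut edges (S→T): {(1,7), (5,6), (9,7)} total cap 27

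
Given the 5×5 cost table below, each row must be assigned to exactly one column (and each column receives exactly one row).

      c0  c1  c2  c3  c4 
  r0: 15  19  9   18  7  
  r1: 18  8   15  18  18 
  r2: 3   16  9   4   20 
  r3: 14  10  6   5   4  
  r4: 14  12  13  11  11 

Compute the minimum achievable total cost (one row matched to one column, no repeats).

one of 2 optimal assignments: row0→col2 (cost 9), row1→col1 (cost 8), row2→col0 (cost 3), row3→col4 (cost 4), row4→col3 (cost 11)
total = 9 + 8 + 3 + 4 + 11 = 35

Minimum assignment cost: 35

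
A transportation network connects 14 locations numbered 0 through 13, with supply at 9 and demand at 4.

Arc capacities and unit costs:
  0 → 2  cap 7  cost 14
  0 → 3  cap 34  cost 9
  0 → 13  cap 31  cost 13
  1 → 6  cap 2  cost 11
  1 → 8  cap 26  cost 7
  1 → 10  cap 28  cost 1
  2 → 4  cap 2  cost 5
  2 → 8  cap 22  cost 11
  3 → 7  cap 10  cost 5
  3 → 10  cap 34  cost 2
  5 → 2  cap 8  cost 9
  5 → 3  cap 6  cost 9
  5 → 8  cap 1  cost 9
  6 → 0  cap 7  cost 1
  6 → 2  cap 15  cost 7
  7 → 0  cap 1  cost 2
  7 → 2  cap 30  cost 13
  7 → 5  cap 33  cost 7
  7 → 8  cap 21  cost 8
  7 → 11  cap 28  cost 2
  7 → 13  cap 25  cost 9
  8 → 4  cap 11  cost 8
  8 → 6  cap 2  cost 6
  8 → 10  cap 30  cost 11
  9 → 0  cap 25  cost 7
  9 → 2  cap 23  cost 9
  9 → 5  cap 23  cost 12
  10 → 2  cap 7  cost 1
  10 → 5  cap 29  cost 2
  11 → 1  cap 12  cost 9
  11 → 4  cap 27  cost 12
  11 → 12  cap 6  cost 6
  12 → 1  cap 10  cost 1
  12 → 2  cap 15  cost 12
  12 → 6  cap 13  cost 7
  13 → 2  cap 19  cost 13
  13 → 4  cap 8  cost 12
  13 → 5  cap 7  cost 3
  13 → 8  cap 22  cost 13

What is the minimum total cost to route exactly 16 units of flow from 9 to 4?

Minimum cost for 16 units: 432

shortest-cost path #1: 9→2→4 push 2 @ unit cost 14 (adds 28)
shortest-cost path #2: 9→2→8→4 push 11 @ unit cost 28 (adds 308)
shortest-cost path #3: 9→0→13→4 push 3 @ unit cost 32 (adds 96)
total cost = 432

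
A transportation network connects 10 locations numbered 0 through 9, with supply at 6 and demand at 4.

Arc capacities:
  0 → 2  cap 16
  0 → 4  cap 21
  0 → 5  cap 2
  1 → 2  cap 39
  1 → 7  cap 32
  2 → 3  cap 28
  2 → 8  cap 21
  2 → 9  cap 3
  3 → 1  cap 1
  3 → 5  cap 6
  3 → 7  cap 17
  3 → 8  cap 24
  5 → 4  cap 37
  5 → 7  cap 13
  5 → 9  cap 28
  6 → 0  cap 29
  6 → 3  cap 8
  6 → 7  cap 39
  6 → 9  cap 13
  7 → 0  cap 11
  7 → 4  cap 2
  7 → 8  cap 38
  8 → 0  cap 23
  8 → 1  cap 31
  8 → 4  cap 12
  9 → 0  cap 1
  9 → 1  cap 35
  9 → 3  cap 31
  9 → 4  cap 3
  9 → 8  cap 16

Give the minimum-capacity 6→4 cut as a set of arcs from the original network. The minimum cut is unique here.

Min-cut arcs: {(0,4), (0,5), (3,5), (7,4), (8,4), (9,4)} (total capacity 46)

augment #1: 6→0→4 push 21
augment #2: 6→7→4 push 2
augment #3: 6→9→4 push 3
augment #4: 6→0→5→4 push 2
augment #5: 6→3→5→4 push 6
augment #6: 6→3→8→4 push 2
augment #7: 6→7→8→4 push 10
max flow = 46; residual-reachable set from 6 gives S-side
cut edges (S→T): {(0,4), (0,5), (3,5), (7,4), (8,4), (9,4)} total cap 46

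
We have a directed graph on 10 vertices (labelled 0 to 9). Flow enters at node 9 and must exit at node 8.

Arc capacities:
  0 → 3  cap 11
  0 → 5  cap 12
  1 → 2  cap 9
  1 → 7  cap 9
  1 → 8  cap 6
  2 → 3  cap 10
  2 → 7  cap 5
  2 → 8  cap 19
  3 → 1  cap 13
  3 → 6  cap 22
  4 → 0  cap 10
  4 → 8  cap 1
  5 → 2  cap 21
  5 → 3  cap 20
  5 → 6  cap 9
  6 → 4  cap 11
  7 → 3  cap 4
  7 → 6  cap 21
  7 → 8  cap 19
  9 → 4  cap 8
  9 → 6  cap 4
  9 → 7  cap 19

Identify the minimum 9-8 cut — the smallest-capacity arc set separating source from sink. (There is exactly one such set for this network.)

Min-cut arcs: {(4,0), (4,8), (9,7)} (total capacity 30)

augment #1: 9→4→8 push 1
augment #2: 9→7→8 push 19
augment #3: 9→4→0→3→1→8 push 6
augment #4: 9→4→0→5→2→8 push 1
augment #5: 9→6→4→0→5→2→8 push 3
max flow = 30; residual-reachable set from 9 gives S-side
cut edges (S→T): {(4,0), (4,8), (9,7)} total cap 30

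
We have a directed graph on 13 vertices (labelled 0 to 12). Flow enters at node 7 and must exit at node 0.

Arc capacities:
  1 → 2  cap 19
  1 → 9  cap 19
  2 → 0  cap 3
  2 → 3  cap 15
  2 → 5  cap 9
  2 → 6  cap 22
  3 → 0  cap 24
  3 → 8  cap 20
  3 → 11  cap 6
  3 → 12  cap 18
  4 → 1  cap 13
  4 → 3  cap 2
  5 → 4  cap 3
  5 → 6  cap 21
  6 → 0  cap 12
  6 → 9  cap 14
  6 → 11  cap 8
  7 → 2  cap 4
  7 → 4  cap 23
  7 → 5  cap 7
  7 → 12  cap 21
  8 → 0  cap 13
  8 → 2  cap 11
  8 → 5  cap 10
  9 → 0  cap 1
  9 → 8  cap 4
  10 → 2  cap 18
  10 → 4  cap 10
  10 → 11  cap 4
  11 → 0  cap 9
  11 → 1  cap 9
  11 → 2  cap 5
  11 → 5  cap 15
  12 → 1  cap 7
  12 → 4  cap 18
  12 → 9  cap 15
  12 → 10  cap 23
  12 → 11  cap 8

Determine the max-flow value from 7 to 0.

augment #1: 7→2→0 bottleneck 3, total now 3
augment #2: 7→2→3→0 bottleneck 1, total now 4
augment #3: 7→4→3→0 bottleneck 2, total now 6
augment #4: 7→5→6→0 bottleneck 7, total now 13
augment #5: 7→12→9→0 bottleneck 1, total now 14
augment #6: 7→12→11→0 bottleneck 8, total now 22
augment #7: 7→12→9→8→0 bottleneck 4, total now 26
augment #8: 7→12→10→11→0 bottleneck 1, total now 27
augment #9: 7→4→1→2→3→0 bottleneck 13, total now 40
augment #10: 7→12→1→2→3→0 bottleneck 1, total now 41
augment #11: 7→12→1→2→6→0 bottleneck 5, total now 46

Maximum flow value: 46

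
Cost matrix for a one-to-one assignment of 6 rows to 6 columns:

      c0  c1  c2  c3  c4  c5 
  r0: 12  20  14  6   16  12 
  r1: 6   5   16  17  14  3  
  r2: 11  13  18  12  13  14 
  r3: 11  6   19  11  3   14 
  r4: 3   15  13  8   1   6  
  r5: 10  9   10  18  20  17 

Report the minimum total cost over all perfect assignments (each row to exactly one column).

optimal assignment: row0→col3 (cost 6), row1→col5 (cost 3), row2→col0 (cost 11), row3→col1 (cost 6), row4→col4 (cost 1), row5→col2 (cost 10)
total = 6 + 3 + 11 + 6 + 1 + 10 = 37

Minimum assignment cost: 37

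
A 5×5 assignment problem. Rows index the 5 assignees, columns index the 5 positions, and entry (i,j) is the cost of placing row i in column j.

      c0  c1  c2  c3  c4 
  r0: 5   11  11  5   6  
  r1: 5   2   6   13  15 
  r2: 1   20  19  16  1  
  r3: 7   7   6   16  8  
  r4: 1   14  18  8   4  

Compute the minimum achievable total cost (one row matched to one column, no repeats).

optimal assignment: row0→col3 (cost 5), row1→col1 (cost 2), row2→col4 (cost 1), row3→col2 (cost 6), row4→col0 (cost 1)
total = 5 + 2 + 1 + 6 + 1 = 15

Minimum assignment cost: 15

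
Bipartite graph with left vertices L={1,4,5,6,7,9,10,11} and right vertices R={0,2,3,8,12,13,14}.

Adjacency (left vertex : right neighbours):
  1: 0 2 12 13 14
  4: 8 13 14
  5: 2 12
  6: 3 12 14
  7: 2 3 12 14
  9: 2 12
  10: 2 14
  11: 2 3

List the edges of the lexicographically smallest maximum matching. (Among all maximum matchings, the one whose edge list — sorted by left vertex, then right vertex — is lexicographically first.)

Lex-smallest maximum matching: {(1,0), (4,8), (5,2), (6,3), (7,12), (10,14)}

|M| = 6 (so the lex-smallest maximum matching has 6 edges)
process left vertices in ascending order; for each, take the smallest-labelled available neighbour that still permits 6 edges overall, or leave it unmatched if none does
lex-smallest matching: {1-0, 4-8, 5-2, 6-3, 7-12, 10-14}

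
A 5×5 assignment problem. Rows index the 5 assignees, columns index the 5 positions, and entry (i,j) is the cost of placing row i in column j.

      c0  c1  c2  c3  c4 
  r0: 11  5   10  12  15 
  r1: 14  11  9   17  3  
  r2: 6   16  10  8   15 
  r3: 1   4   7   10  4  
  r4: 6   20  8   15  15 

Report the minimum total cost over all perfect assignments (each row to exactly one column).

optimal assignment: row0→col1 (cost 5), row1→col4 (cost 3), row2→col3 (cost 8), row3→col0 (cost 1), row4→col2 (cost 8)
total = 5 + 3 + 8 + 1 + 8 = 25

Minimum assignment cost: 25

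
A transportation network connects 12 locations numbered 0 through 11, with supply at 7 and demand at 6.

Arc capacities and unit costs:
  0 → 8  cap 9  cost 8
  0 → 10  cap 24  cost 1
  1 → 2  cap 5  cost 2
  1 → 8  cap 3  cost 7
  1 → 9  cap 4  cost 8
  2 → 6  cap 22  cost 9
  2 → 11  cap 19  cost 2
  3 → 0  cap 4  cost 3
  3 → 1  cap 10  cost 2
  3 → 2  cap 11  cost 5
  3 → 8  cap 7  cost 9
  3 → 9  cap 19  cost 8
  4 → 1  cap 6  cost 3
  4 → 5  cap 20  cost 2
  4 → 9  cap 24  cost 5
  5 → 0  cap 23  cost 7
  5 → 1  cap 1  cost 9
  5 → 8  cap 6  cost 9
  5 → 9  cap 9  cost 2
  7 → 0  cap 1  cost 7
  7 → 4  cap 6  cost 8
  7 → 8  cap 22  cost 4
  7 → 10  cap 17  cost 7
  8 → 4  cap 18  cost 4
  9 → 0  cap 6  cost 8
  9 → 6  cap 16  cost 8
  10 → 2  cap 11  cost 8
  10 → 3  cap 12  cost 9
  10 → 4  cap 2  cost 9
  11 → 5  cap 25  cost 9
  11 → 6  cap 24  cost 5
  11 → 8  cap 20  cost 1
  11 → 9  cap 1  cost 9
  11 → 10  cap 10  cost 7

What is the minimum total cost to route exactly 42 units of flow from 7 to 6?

shortest-cost path #1: 7→4→5→9→6 push 6 @ unit cost 20 (adds 120)
shortest-cost path #2: 7→8→4→5→9→6 push 3 @ unit cost 20 (adds 60)
shortest-cost path #3: 7→8→4→1→2→11→6 push 5 @ unit cost 20 (adds 100)
shortest-cost path #4: 7→8→4→9→6 push 7 @ unit cost 21 (adds 147)
shortest-cost path #5: 7→10→2→11→6 push 11 @ unit cost 22 (adds 242)
shortest-cost path #6: 7→10→3→2→11→6 push 3 @ unit cost 28 (adds 84)
shortest-cost path #7: 7→10→3→2→6 push 3 @ unit cost 30 (adds 90)
shortest-cost path #8: 7→0→10→3→2→6 push 1 @ unit cost 31 (adds 31)
shortest-cost path #9: 7→8→4→5→0→10→3→2→6 push 3 @ unit cost 41 (adds 123)
total cost = 997

Minimum cost for 42 units: 997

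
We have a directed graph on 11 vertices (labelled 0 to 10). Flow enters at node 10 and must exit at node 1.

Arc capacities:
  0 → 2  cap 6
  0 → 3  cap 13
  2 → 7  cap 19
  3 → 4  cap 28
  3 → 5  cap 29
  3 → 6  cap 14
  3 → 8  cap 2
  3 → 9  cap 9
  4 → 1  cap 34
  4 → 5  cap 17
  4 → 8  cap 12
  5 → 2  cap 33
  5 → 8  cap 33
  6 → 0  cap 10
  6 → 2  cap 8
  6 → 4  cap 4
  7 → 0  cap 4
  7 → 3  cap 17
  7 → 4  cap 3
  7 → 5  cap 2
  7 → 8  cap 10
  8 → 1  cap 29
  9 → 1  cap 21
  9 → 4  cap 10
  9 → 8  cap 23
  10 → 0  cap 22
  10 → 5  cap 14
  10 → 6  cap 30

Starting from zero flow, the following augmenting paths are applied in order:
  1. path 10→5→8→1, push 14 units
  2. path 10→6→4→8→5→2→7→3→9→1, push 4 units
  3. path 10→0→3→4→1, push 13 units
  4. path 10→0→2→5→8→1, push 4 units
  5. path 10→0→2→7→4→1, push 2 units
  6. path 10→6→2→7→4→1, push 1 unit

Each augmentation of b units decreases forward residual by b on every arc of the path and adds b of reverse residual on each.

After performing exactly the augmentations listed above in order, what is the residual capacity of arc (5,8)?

after path 1 (10→5→8→1, push 14): res(5,8)=19
after path 2 (10→6→4→8→5→2→7→3→9→1, push 4): res(5,8)=23
after path 3 (10→0→3→4→1, push 13): res(5,8)=23
after path 4 (10→0→2→5→8→1, push 4): res(5,8)=19
after path 5 (10→0→2→7→4→1, push 2): res(5,8)=19
after path 6 (10→6→2→7→4→1, push 1): res(5,8)=19

Residual capacity of (5,8): 19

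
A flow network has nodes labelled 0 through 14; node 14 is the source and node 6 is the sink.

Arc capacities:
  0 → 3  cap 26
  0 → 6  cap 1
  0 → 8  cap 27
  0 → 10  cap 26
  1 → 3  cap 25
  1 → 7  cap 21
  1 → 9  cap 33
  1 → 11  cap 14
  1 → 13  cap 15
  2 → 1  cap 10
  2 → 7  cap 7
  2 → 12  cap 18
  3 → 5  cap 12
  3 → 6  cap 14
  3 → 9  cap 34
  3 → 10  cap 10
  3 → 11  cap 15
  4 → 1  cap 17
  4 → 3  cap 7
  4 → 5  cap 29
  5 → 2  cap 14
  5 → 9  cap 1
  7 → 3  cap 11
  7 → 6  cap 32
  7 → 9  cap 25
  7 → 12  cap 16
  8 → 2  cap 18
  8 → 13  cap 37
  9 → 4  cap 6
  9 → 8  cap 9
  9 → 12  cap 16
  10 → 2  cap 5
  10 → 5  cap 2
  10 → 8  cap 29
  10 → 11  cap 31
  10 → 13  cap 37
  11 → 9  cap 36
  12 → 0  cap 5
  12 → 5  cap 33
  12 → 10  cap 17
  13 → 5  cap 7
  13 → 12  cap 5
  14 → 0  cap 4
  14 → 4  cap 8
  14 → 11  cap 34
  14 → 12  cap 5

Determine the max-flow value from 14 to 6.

augment #1: 14→0→6 bottleneck 1, total now 1
augment #2: 14→0→3→6 bottleneck 3, total now 4
augment #3: 14→4→3→6 bottleneck 7, total now 11
augment #4: 14→4→1→3→6 bottleneck 1, total now 12
augment #5: 14→12→0→3→6 bottleneck 3, total now 15
augment #6: 14→12→5→2→7→6 bottleneck 2, total now 17
augment #7: 14→11→9→4→1→7→6 bottleneck 6, total now 23
augment #8: 14→11→9→8→2→7→6 bottleneck 5, total now 28
augment #9: 14→11→9→8→2→1→7→6 bottleneck 4, total now 32
augment #10: 14→11→9→12→0→3→1→7→6 bottleneck 1, total now 33
augment #11: 14→11→9→12→5→2→1→7→6 bottleneck 6, total now 39
augment #12: 14→11→9→12→0→3→4→1→7→6 bottleneck 1, total now 40

Maximum flow value: 40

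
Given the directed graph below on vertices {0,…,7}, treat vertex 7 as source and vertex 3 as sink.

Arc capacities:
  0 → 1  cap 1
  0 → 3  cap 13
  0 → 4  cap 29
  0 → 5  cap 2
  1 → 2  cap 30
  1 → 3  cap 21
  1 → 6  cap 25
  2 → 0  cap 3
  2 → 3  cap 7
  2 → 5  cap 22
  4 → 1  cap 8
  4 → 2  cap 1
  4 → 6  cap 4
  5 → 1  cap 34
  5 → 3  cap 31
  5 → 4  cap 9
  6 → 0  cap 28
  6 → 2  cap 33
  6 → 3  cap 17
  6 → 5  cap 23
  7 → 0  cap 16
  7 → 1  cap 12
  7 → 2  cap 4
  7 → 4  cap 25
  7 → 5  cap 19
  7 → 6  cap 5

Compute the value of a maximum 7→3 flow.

augment #1: 7→0→3 bottleneck 13, total now 13
augment #2: 7→1→3 bottleneck 12, total now 25
augment #3: 7→2→3 bottleneck 4, total now 29
augment #4: 7→5→3 bottleneck 19, total now 48
augment #5: 7→6→3 bottleneck 5, total now 53
augment #6: 7→0→1→3 bottleneck 1, total now 54
augment #7: 7→0→5→3 bottleneck 2, total now 56
augment #8: 7→4→1→3 bottleneck 8, total now 64
augment #9: 7→4→2→3 bottleneck 1, total now 65
augment #10: 7→4→6→3 bottleneck 4, total now 69

Maximum flow value: 69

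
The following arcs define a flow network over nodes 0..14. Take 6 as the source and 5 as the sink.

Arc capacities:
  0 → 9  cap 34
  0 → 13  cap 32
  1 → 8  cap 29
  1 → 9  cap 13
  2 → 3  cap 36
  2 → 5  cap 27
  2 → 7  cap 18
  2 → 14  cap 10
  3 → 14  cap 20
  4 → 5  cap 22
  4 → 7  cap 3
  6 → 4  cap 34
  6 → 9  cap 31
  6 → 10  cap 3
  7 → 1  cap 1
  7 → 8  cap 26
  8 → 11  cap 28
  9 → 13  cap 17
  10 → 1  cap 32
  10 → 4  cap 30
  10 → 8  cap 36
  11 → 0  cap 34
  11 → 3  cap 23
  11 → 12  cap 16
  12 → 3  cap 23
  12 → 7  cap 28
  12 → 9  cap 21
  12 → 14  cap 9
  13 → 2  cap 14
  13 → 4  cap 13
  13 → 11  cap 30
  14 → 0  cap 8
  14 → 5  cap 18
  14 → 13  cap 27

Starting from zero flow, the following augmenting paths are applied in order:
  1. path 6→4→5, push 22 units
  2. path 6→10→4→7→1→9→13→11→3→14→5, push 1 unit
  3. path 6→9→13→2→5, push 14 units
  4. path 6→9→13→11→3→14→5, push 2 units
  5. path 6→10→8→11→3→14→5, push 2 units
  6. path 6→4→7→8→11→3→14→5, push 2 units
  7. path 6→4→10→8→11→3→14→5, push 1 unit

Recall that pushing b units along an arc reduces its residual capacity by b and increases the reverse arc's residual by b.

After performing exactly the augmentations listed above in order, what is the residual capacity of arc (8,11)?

Residual capacity of (8,11): 23

after path 1 (6→4→5, push 22): res(8,11)=28
after path 2 (6→10→4→7→1→9→13→11→3→14→5, push 1): res(8,11)=28
after path 3 (6→9→13→2→5, push 14): res(8,11)=28
after path 4 (6→9→13→11→3→14→5, push 2): res(8,11)=28
after path 5 (6→10→8→11→3→14→5, push 2): res(8,11)=26
after path 6 (6→4→7→8→11→3→14→5, push 2): res(8,11)=24
after path 7 (6→4→10→8→11→3→14→5, push 1): res(8,11)=23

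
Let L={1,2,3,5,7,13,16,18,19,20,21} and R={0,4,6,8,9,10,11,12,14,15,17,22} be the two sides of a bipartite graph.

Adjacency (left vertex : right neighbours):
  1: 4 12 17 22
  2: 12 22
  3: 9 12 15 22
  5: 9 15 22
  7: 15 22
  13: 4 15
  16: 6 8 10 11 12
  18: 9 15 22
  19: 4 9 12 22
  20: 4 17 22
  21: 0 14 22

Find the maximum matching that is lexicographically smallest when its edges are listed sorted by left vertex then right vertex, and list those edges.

Lex-smallest maximum matching: {(1,4), (2,12), (3,9), (5,15), (7,22), (16,6), (20,17), (21,0)}

|M| = 8 (so the lex-smallest maximum matching has 8 edges)
process left vertices in ascending order; for each, take the smallest-labelled available neighbour that still permits 8 edges overall, or leave it unmatched if none does
lex-smallest matching: {1-4, 2-12, 3-9, 5-15, 7-22, 16-6, 20-17, 21-0}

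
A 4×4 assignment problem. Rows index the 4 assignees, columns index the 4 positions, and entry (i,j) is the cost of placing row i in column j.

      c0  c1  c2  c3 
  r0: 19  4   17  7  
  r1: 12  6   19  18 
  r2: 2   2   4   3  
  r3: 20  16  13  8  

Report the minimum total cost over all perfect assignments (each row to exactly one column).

one of 2 optimal assignments: row0→col1 (cost 4), row1→col0 (cost 12), row2→col2 (cost 4), row3→col3 (cost 8)
total = 4 + 12 + 4 + 8 = 28

Minimum assignment cost: 28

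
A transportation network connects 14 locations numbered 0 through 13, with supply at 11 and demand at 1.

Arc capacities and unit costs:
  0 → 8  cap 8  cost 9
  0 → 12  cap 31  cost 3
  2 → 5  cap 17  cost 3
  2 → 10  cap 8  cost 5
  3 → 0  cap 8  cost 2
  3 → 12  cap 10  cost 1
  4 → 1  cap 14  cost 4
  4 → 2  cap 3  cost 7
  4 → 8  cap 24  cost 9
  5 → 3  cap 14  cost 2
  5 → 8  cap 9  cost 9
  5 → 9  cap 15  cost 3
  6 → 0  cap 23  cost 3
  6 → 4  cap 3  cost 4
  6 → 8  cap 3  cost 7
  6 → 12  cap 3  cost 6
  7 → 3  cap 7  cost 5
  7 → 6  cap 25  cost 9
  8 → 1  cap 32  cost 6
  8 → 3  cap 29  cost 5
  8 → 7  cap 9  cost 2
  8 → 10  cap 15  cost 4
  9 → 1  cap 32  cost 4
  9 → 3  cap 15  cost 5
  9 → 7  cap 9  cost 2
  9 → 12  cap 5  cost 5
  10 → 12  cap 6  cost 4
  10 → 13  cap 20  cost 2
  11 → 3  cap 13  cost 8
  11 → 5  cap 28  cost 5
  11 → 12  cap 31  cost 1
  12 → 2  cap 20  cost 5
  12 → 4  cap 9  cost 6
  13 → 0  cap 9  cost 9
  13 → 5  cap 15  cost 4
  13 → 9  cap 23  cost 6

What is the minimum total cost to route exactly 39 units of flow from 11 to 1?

Minimum cost for 39 units: 597

shortest-cost path #1: 11→12→4→1 push 9 @ unit cost 11 (adds 99)
shortest-cost path #2: 11→5→9→1 push 15 @ unit cost 12 (adds 180)
shortest-cost path #3: 11→5→8→1 push 9 @ unit cost 20 (adds 180)
shortest-cost path #4: 11→12→2→10→13→9→1 push 6 @ unit cost 23 (adds 138)
total cost = 597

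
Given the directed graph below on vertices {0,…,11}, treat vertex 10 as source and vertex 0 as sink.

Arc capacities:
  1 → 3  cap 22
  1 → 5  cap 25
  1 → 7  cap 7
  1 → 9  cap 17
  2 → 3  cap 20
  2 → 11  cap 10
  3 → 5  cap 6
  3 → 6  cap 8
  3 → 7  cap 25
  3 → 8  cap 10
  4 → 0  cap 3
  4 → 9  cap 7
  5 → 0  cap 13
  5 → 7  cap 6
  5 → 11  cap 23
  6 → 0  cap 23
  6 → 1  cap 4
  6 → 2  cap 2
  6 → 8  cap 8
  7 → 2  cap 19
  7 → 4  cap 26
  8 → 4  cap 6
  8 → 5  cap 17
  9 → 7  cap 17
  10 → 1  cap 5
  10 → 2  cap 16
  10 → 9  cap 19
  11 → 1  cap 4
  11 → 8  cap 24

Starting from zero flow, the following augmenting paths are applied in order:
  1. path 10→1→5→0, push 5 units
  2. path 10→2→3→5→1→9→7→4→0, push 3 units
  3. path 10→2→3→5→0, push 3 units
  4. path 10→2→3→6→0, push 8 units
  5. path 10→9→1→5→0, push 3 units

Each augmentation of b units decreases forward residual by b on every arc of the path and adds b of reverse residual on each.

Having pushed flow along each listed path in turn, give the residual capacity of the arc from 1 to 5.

after path 1 (10→1→5→0, push 5): res(1,5)=20
after path 2 (10→2→3→5→1→9→7→4→0, push 3): res(1,5)=23
after path 3 (10→2→3→5→0, push 3): res(1,5)=23
after path 4 (10→2→3→6→0, push 8): res(1,5)=23
after path 5 (10→9→1→5→0, push 3): res(1,5)=20

Residual capacity of (1,5): 20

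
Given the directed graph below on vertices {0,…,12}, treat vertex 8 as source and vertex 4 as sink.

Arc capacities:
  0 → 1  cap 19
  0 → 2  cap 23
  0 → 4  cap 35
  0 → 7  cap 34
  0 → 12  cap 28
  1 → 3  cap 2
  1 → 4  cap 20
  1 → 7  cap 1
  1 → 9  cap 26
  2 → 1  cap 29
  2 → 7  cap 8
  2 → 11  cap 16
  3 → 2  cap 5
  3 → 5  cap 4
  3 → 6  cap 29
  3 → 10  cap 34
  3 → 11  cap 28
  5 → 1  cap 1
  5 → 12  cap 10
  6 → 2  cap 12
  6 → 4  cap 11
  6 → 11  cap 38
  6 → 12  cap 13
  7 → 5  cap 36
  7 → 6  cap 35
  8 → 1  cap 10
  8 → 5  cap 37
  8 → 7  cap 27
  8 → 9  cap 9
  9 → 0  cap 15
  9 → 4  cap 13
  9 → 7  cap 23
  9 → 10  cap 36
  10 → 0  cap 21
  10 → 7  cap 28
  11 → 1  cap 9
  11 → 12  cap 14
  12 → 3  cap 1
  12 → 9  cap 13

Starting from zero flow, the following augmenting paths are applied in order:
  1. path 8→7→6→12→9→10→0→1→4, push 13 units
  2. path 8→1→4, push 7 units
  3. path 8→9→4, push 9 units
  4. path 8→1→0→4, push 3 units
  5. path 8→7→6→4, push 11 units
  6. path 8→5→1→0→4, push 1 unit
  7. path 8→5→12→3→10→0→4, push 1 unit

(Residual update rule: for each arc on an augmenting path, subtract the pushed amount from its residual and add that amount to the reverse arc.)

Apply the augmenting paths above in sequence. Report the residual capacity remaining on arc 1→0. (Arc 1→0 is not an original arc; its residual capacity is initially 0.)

after path 1 (8→7→6→12→9→10→0→1→4, push 13): res(1,0)=13
after path 2 (8→1→4, push 7): res(1,0)=13
after path 3 (8→9→4, push 9): res(1,0)=13
after path 4 (8→1→0→4, push 3): res(1,0)=10
after path 5 (8→7→6→4, push 11): res(1,0)=10
after path 6 (8→5→1→0→4, push 1): res(1,0)=9
after path 7 (8→5→12→3→10→0→4, push 1): res(1,0)=9

Residual capacity of (1,0): 9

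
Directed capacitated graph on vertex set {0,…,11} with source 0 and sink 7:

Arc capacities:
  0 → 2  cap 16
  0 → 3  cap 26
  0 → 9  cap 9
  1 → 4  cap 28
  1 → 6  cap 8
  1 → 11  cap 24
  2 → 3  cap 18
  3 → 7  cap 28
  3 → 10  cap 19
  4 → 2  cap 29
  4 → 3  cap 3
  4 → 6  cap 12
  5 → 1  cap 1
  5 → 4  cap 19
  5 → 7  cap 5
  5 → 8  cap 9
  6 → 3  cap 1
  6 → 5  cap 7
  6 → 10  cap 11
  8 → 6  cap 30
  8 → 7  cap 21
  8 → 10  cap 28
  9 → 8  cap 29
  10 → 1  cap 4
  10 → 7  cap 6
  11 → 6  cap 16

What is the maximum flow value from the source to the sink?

augment #1: 0→3→7 bottleneck 26, total now 26
augment #2: 0→2→3→7 bottleneck 2, total now 28
augment #3: 0→9→8→7 bottleneck 9, total now 37
augment #4: 0→2→3→10→7 bottleneck 6, total now 43
augment #5: 0→2→3→10→1→6→5→7 bottleneck 4, total now 47

Maximum flow value: 47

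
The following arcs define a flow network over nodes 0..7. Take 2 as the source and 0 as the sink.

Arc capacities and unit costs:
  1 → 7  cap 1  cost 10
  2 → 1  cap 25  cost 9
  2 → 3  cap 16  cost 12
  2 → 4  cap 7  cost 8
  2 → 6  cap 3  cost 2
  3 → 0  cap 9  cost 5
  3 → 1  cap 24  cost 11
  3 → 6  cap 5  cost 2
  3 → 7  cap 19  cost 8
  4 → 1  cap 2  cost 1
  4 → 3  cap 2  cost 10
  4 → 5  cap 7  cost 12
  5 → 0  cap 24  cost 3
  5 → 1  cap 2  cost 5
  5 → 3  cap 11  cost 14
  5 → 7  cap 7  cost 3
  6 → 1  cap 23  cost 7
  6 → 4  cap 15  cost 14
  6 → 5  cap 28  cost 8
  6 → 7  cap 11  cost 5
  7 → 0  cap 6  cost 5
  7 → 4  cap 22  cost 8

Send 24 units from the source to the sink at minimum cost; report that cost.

shortest-cost path #1: 2→6→7→0 push 3 @ unit cost 12 (adds 36)
shortest-cost path #2: 2→3→0 push 9 @ unit cost 17 (adds 153)
shortest-cost path #3: 2→4→5→0 push 7 @ unit cost 23 (adds 161)
shortest-cost path #4: 2→3→6→7→0 push 3 @ unit cost 24 (adds 72)
shortest-cost path #5: 2→3→6→5→0 push 2 @ unit cost 25 (adds 50)
total cost = 472

Minimum cost for 24 units: 472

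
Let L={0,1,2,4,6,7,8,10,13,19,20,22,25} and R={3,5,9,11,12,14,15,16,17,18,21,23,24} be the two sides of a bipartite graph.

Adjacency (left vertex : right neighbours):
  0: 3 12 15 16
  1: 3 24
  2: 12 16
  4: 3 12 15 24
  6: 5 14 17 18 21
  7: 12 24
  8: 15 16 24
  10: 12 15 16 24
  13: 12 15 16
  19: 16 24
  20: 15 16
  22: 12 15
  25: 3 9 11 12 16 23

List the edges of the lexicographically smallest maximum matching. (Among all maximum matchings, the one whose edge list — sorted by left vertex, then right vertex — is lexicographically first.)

|M| = 7 (so the lex-smallest maximum matching has 7 edges)
process left vertices in ascending order; for each, take the smallest-labelled available neighbour that still permits 7 edges overall, or leave it unmatched if none does
lex-smallest matching: {0-3, 1-24, 2-12, 4-15, 6-5, 8-16, 25-9}

Lex-smallest maximum matching: {(0,3), (1,24), (2,12), (4,15), (6,5), (8,16), (25,9)}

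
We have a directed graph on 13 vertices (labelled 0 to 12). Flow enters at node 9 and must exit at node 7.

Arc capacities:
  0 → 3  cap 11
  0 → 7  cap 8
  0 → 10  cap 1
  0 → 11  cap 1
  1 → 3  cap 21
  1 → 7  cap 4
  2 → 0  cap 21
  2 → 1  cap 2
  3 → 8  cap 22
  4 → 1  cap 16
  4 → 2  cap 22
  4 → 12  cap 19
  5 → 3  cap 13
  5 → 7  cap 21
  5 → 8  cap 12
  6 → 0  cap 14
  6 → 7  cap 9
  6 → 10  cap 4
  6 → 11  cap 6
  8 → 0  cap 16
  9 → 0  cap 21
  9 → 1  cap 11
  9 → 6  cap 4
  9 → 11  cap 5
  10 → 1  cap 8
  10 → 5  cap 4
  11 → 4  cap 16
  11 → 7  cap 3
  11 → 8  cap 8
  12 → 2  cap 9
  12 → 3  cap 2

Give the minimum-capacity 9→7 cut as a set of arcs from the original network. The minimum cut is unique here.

Min-cut arcs: {(0,7), (0,10), (1,7), (9,6), (11,7)} (total capacity 20)

augment #1: 9→0→7 push 8
augment #2: 9→1→7 push 4
augment #3: 9→6→7 push 4
augment #4: 9→11→7 push 3
augment #5: 9→0→10→5→7 push 1
max flow = 20; residual-reachable set from 9 gives S-side
cut edges (S→T): {(0,7), (0,10), (1,7), (9,6), (11,7)} total cap 20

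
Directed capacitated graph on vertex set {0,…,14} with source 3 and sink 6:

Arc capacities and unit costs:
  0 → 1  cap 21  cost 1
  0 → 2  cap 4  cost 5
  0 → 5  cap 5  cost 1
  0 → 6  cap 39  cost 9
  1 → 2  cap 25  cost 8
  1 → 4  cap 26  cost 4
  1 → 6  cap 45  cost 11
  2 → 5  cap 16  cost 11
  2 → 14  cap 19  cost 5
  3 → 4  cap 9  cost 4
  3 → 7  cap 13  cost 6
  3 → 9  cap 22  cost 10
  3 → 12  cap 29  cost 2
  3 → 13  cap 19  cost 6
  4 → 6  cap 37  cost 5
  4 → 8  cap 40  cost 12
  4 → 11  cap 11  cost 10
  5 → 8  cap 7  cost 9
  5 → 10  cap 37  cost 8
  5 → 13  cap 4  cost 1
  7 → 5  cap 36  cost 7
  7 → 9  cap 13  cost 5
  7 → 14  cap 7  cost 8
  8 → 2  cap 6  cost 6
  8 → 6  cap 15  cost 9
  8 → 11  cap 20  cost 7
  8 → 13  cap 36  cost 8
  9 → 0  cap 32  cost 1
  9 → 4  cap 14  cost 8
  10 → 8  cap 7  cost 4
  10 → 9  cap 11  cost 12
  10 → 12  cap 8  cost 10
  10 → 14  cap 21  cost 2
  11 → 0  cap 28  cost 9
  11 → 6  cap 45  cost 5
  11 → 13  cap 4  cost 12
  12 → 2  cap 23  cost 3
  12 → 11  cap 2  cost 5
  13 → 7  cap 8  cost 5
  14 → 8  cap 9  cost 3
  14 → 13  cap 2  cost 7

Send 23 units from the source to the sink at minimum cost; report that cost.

shortest-cost path #1: 3→4→6 push 9 @ unit cost 9 (adds 81)
shortest-cost path #2: 3→12→11→6 push 2 @ unit cost 12 (adds 24)
shortest-cost path #3: 3→9→0→6 push 12 @ unit cost 20 (adds 240)
total cost = 345

Minimum cost for 23 units: 345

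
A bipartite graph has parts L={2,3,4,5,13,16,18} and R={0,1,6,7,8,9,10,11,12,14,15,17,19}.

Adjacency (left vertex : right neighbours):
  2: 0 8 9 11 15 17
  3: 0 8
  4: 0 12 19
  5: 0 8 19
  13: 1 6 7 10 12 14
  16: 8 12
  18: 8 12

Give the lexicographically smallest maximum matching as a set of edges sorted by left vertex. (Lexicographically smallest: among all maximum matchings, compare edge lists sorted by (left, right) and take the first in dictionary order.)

|M| = 6 (so the lex-smallest maximum matching has 6 edges)
process left vertices in ascending order; for each, take the smallest-labelled available neighbour that still permits 6 edges overall, or leave it unmatched if none does
lex-smallest matching: {2-9, 3-0, 4-12, 5-19, 13-1, 16-8}

Lex-smallest maximum matching: {(2,9), (3,0), (4,12), (5,19), (13,1), (16,8)}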